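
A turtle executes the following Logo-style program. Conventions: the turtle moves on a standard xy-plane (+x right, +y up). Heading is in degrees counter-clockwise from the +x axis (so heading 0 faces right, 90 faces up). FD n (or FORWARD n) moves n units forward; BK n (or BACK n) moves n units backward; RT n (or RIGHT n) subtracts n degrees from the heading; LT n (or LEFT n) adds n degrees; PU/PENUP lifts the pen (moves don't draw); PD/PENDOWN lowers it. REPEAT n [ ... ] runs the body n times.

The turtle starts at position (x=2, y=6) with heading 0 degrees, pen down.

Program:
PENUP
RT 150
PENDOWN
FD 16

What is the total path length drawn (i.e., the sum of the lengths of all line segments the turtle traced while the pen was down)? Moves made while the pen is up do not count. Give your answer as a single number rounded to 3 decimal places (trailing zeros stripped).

Executing turtle program step by step:
Start: pos=(2,6), heading=0, pen down
PU: pen up
RT 150: heading 0 -> 210
PD: pen down
FD 16: (2,6) -> (-11.856,-2) [heading=210, draw]
Final: pos=(-11.856,-2), heading=210, 1 segment(s) drawn

Segment lengths:
  seg 1: (2,6) -> (-11.856,-2), length = 16
Total = 16

Answer: 16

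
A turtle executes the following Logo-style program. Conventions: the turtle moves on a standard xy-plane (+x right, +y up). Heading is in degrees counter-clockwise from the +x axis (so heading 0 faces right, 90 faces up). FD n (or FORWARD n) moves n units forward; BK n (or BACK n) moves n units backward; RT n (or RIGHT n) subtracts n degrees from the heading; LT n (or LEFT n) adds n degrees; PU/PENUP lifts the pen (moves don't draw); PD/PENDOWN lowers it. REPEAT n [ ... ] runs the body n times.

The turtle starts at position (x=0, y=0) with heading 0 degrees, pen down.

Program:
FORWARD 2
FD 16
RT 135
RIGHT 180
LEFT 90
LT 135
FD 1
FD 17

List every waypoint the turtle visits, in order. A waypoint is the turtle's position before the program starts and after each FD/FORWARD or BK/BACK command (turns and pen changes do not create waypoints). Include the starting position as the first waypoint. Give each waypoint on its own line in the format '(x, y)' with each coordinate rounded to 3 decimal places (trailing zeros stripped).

Executing turtle program step by step:
Start: pos=(0,0), heading=0, pen down
FD 2: (0,0) -> (2,0) [heading=0, draw]
FD 16: (2,0) -> (18,0) [heading=0, draw]
RT 135: heading 0 -> 225
RT 180: heading 225 -> 45
LT 90: heading 45 -> 135
LT 135: heading 135 -> 270
FD 1: (18,0) -> (18,-1) [heading=270, draw]
FD 17: (18,-1) -> (18,-18) [heading=270, draw]
Final: pos=(18,-18), heading=270, 4 segment(s) drawn
Waypoints (5 total):
(0, 0)
(2, 0)
(18, 0)
(18, -1)
(18, -18)

Answer: (0, 0)
(2, 0)
(18, 0)
(18, -1)
(18, -18)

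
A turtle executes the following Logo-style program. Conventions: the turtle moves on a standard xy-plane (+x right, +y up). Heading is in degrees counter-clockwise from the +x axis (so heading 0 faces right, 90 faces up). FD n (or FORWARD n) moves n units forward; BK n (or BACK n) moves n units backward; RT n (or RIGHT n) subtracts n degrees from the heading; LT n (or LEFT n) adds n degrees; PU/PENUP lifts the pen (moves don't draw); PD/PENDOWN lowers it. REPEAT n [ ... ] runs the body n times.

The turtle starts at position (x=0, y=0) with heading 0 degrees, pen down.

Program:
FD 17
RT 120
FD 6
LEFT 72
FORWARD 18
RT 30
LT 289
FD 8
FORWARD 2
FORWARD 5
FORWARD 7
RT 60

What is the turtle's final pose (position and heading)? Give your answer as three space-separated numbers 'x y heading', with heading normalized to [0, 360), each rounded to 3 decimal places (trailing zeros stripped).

Executing turtle program step by step:
Start: pos=(0,0), heading=0, pen down
FD 17: (0,0) -> (17,0) [heading=0, draw]
RT 120: heading 0 -> 240
FD 6: (17,0) -> (14,-5.196) [heading=240, draw]
LT 72: heading 240 -> 312
FD 18: (14,-5.196) -> (26.044,-18.573) [heading=312, draw]
RT 30: heading 312 -> 282
LT 289: heading 282 -> 211
FD 8: (26.044,-18.573) -> (19.187,-22.693) [heading=211, draw]
FD 2: (19.187,-22.693) -> (17.473,-23.723) [heading=211, draw]
FD 5: (17.473,-23.723) -> (13.187,-26.298) [heading=211, draw]
FD 7: (13.187,-26.298) -> (7.187,-29.904) [heading=211, draw]
RT 60: heading 211 -> 151
Final: pos=(7.187,-29.904), heading=151, 7 segment(s) drawn

Answer: 7.187 -29.904 151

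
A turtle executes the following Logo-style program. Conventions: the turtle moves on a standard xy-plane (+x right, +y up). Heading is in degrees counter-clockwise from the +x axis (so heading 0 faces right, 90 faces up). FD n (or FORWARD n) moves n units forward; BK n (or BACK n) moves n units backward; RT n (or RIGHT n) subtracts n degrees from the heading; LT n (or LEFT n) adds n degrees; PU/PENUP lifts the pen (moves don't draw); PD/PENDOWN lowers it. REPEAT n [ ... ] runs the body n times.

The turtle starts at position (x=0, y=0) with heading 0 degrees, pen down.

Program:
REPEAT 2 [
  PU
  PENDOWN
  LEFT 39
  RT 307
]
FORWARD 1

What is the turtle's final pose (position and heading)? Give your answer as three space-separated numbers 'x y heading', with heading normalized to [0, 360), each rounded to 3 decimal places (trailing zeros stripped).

Executing turtle program step by step:
Start: pos=(0,0), heading=0, pen down
REPEAT 2 [
  -- iteration 1/2 --
  PU: pen up
  PD: pen down
  LT 39: heading 0 -> 39
  RT 307: heading 39 -> 92
  -- iteration 2/2 --
  PU: pen up
  PD: pen down
  LT 39: heading 92 -> 131
  RT 307: heading 131 -> 184
]
FD 1: (0,0) -> (-0.998,-0.07) [heading=184, draw]
Final: pos=(-0.998,-0.07), heading=184, 1 segment(s) drawn

Answer: -0.998 -0.07 184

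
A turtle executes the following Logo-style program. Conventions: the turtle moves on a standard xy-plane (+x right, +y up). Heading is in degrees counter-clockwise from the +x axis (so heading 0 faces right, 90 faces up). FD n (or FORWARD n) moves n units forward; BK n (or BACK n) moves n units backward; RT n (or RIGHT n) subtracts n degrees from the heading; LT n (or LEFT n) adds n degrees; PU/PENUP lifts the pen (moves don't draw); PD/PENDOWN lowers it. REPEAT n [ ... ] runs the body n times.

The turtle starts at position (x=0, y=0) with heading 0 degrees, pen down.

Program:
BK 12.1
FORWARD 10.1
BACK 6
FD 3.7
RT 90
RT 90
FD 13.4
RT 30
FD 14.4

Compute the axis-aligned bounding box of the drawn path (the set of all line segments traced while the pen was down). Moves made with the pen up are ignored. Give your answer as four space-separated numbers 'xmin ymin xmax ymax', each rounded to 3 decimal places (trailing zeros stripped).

Executing turtle program step by step:
Start: pos=(0,0), heading=0, pen down
BK 12.1: (0,0) -> (-12.1,0) [heading=0, draw]
FD 10.1: (-12.1,0) -> (-2,0) [heading=0, draw]
BK 6: (-2,0) -> (-8,0) [heading=0, draw]
FD 3.7: (-8,0) -> (-4.3,0) [heading=0, draw]
RT 90: heading 0 -> 270
RT 90: heading 270 -> 180
FD 13.4: (-4.3,0) -> (-17.7,0) [heading=180, draw]
RT 30: heading 180 -> 150
FD 14.4: (-17.7,0) -> (-30.171,7.2) [heading=150, draw]
Final: pos=(-30.171,7.2), heading=150, 6 segment(s) drawn

Segment endpoints: x in {-30.171, -17.7, -12.1, -8, -4.3, -2, 0}, y in {0, 0, 7.2}
xmin=-30.171, ymin=0, xmax=0, ymax=7.2

Answer: -30.171 0 0 7.2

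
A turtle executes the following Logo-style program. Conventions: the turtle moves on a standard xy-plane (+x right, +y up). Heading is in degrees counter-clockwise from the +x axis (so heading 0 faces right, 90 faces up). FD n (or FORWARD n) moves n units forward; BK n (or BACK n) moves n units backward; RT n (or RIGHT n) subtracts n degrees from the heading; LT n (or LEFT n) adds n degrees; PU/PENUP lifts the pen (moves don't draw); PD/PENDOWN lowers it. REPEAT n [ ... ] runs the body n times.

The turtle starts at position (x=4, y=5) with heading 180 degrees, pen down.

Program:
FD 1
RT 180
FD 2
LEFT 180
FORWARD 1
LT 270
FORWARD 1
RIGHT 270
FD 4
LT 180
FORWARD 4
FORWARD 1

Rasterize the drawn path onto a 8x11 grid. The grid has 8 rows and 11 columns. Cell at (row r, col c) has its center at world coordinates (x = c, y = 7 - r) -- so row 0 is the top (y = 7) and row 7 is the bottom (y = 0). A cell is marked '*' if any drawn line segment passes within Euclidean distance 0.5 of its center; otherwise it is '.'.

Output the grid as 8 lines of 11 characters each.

Answer: ...........
******.....
...***.....
...........
...........
...........
...........
...........

Derivation:
Segment 0: (4,5) -> (3,5)
Segment 1: (3,5) -> (5,5)
Segment 2: (5,5) -> (4,5)
Segment 3: (4,5) -> (4,6)
Segment 4: (4,6) -> (0,6)
Segment 5: (0,6) -> (4,6)
Segment 6: (4,6) -> (5,6)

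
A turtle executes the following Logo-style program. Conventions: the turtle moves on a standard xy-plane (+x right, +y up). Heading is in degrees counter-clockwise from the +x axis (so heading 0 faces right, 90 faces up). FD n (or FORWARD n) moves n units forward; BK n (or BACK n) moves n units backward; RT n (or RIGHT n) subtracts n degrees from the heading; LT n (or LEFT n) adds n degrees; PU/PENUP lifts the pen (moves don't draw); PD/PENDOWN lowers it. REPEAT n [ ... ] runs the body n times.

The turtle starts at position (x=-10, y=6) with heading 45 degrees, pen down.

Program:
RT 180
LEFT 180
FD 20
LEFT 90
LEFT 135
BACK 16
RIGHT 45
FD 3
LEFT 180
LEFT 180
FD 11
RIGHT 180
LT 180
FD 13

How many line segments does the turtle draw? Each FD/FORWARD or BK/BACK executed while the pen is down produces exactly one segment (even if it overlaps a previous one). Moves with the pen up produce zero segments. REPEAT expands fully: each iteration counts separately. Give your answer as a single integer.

Answer: 5

Derivation:
Executing turtle program step by step:
Start: pos=(-10,6), heading=45, pen down
RT 180: heading 45 -> 225
LT 180: heading 225 -> 45
FD 20: (-10,6) -> (4.142,20.142) [heading=45, draw]
LT 90: heading 45 -> 135
LT 135: heading 135 -> 270
BK 16: (4.142,20.142) -> (4.142,36.142) [heading=270, draw]
RT 45: heading 270 -> 225
FD 3: (4.142,36.142) -> (2.021,34.021) [heading=225, draw]
LT 180: heading 225 -> 45
LT 180: heading 45 -> 225
FD 11: (2.021,34.021) -> (-5.757,26.243) [heading=225, draw]
RT 180: heading 225 -> 45
LT 180: heading 45 -> 225
FD 13: (-5.757,26.243) -> (-14.95,17.05) [heading=225, draw]
Final: pos=(-14.95,17.05), heading=225, 5 segment(s) drawn
Segments drawn: 5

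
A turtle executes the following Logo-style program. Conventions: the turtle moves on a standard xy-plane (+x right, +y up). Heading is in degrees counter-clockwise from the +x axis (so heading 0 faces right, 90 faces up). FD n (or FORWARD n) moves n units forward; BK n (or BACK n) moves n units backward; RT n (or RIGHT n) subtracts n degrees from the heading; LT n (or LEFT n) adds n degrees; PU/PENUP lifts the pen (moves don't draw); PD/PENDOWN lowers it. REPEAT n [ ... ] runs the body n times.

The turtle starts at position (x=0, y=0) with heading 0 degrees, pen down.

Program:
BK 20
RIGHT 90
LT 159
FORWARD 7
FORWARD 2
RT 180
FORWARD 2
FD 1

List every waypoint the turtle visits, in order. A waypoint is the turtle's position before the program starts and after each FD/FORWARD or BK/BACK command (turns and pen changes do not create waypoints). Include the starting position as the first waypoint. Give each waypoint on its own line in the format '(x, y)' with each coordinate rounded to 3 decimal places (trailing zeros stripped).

Answer: (0, 0)
(-20, 0)
(-17.491, 6.535)
(-16.775, 8.402)
(-17.491, 6.535)
(-17.85, 5.601)

Derivation:
Executing turtle program step by step:
Start: pos=(0,0), heading=0, pen down
BK 20: (0,0) -> (-20,0) [heading=0, draw]
RT 90: heading 0 -> 270
LT 159: heading 270 -> 69
FD 7: (-20,0) -> (-17.491,6.535) [heading=69, draw]
FD 2: (-17.491,6.535) -> (-16.775,8.402) [heading=69, draw]
RT 180: heading 69 -> 249
FD 2: (-16.775,8.402) -> (-17.491,6.535) [heading=249, draw]
FD 1: (-17.491,6.535) -> (-17.85,5.601) [heading=249, draw]
Final: pos=(-17.85,5.601), heading=249, 5 segment(s) drawn
Waypoints (6 total):
(0, 0)
(-20, 0)
(-17.491, 6.535)
(-16.775, 8.402)
(-17.491, 6.535)
(-17.85, 5.601)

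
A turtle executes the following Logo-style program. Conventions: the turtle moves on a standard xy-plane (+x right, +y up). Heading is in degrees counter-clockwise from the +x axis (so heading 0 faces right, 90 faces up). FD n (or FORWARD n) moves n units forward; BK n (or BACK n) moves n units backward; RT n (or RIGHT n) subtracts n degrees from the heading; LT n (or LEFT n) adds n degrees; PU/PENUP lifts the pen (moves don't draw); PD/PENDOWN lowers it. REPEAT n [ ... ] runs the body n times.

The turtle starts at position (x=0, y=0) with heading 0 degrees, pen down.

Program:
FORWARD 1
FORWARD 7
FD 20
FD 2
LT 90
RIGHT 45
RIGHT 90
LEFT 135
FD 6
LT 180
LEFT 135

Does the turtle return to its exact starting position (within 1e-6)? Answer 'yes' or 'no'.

Executing turtle program step by step:
Start: pos=(0,0), heading=0, pen down
FD 1: (0,0) -> (1,0) [heading=0, draw]
FD 7: (1,0) -> (8,0) [heading=0, draw]
FD 20: (8,0) -> (28,0) [heading=0, draw]
FD 2: (28,0) -> (30,0) [heading=0, draw]
LT 90: heading 0 -> 90
RT 45: heading 90 -> 45
RT 90: heading 45 -> 315
LT 135: heading 315 -> 90
FD 6: (30,0) -> (30,6) [heading=90, draw]
LT 180: heading 90 -> 270
LT 135: heading 270 -> 45
Final: pos=(30,6), heading=45, 5 segment(s) drawn

Start position: (0, 0)
Final position: (30, 6)
Distance = 30.594; >= 1e-6 -> NOT closed

Answer: no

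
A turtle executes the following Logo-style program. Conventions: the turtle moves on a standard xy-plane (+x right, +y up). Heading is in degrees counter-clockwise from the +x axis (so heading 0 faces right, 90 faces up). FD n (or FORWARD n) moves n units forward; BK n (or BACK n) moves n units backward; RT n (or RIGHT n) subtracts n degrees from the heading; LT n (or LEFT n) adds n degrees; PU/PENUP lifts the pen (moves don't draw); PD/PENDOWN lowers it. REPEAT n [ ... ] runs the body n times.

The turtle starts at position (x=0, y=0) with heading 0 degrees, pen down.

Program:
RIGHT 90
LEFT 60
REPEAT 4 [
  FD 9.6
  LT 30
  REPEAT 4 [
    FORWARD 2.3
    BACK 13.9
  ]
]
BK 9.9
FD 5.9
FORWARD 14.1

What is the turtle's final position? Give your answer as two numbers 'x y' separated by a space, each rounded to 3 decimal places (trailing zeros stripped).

Answer: -78.756 -91.37

Derivation:
Executing turtle program step by step:
Start: pos=(0,0), heading=0, pen down
RT 90: heading 0 -> 270
LT 60: heading 270 -> 330
REPEAT 4 [
  -- iteration 1/4 --
  FD 9.6: (0,0) -> (8.314,-4.8) [heading=330, draw]
  LT 30: heading 330 -> 0
  REPEAT 4 [
    -- iteration 1/4 --
    FD 2.3: (8.314,-4.8) -> (10.614,-4.8) [heading=0, draw]
    BK 13.9: (10.614,-4.8) -> (-3.286,-4.8) [heading=0, draw]
    -- iteration 2/4 --
    FD 2.3: (-3.286,-4.8) -> (-0.986,-4.8) [heading=0, draw]
    BK 13.9: (-0.986,-4.8) -> (-14.886,-4.8) [heading=0, draw]
    -- iteration 3/4 --
    FD 2.3: (-14.886,-4.8) -> (-12.586,-4.8) [heading=0, draw]
    BK 13.9: (-12.586,-4.8) -> (-26.486,-4.8) [heading=0, draw]
    -- iteration 4/4 --
    FD 2.3: (-26.486,-4.8) -> (-24.186,-4.8) [heading=0, draw]
    BK 13.9: (-24.186,-4.8) -> (-38.086,-4.8) [heading=0, draw]
  ]
  -- iteration 2/4 --
  FD 9.6: (-38.086,-4.8) -> (-28.486,-4.8) [heading=0, draw]
  LT 30: heading 0 -> 30
  REPEAT 4 [
    -- iteration 1/4 --
    FD 2.3: (-28.486,-4.8) -> (-26.494,-3.65) [heading=30, draw]
    BK 13.9: (-26.494,-3.65) -> (-38.532,-10.6) [heading=30, draw]
    -- iteration 2/4 --
    FD 2.3: (-38.532,-10.6) -> (-36.54,-9.45) [heading=30, draw]
    BK 13.9: (-36.54,-9.45) -> (-48.578,-16.4) [heading=30, draw]
    -- iteration 3/4 --
    FD 2.3: (-48.578,-16.4) -> (-46.586,-15.25) [heading=30, draw]
    BK 13.9: (-46.586,-15.25) -> (-58.624,-22.2) [heading=30, draw]
    -- iteration 4/4 --
    FD 2.3: (-58.624,-22.2) -> (-56.632,-21.05) [heading=30, draw]
    BK 13.9: (-56.632,-21.05) -> (-68.67,-28) [heading=30, draw]
  ]
  -- iteration 3/4 --
  FD 9.6: (-68.67,-28) -> (-60.356,-23.2) [heading=30, draw]
  LT 30: heading 30 -> 60
  REPEAT 4 [
    -- iteration 1/4 --
    FD 2.3: (-60.356,-23.2) -> (-59.206,-21.208) [heading=60, draw]
    BK 13.9: (-59.206,-21.208) -> (-66.156,-33.246) [heading=60, draw]
    -- iteration 2/4 --
    FD 2.3: (-66.156,-33.246) -> (-65.006,-31.254) [heading=60, draw]
    BK 13.9: (-65.006,-31.254) -> (-71.956,-43.292) [heading=60, draw]
    -- iteration 3/4 --
    FD 2.3: (-71.956,-43.292) -> (-70.806,-41.3) [heading=60, draw]
    BK 13.9: (-70.806,-41.3) -> (-77.756,-53.338) [heading=60, draw]
    -- iteration 4/4 --
    FD 2.3: (-77.756,-53.338) -> (-76.606,-51.346) [heading=60, draw]
    BK 13.9: (-76.606,-51.346) -> (-83.556,-63.384) [heading=60, draw]
  ]
  -- iteration 4/4 --
  FD 9.6: (-83.556,-63.384) -> (-78.756,-55.07) [heading=60, draw]
  LT 30: heading 60 -> 90
  REPEAT 4 [
    -- iteration 1/4 --
    FD 2.3: (-78.756,-55.07) -> (-78.756,-52.77) [heading=90, draw]
    BK 13.9: (-78.756,-52.77) -> (-78.756,-66.67) [heading=90, draw]
    -- iteration 2/4 --
    FD 2.3: (-78.756,-66.67) -> (-78.756,-64.37) [heading=90, draw]
    BK 13.9: (-78.756,-64.37) -> (-78.756,-78.27) [heading=90, draw]
    -- iteration 3/4 --
    FD 2.3: (-78.756,-78.27) -> (-78.756,-75.97) [heading=90, draw]
    BK 13.9: (-78.756,-75.97) -> (-78.756,-89.87) [heading=90, draw]
    -- iteration 4/4 --
    FD 2.3: (-78.756,-89.87) -> (-78.756,-87.57) [heading=90, draw]
    BK 13.9: (-78.756,-87.57) -> (-78.756,-101.47) [heading=90, draw]
  ]
]
BK 9.9: (-78.756,-101.47) -> (-78.756,-111.37) [heading=90, draw]
FD 5.9: (-78.756,-111.37) -> (-78.756,-105.47) [heading=90, draw]
FD 14.1: (-78.756,-105.47) -> (-78.756,-91.37) [heading=90, draw]
Final: pos=(-78.756,-91.37), heading=90, 39 segment(s) drawn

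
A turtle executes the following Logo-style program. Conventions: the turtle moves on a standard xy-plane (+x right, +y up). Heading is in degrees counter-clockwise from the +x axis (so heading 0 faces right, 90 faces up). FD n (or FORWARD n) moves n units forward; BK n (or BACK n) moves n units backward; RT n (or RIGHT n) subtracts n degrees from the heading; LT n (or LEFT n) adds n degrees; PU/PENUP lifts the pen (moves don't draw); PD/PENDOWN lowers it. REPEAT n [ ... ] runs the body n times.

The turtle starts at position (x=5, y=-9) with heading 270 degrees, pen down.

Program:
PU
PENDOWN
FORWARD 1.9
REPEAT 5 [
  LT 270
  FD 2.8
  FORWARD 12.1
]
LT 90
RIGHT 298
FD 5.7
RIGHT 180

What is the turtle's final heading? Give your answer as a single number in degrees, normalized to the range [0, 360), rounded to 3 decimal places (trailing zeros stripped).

Answer: 152

Derivation:
Executing turtle program step by step:
Start: pos=(5,-9), heading=270, pen down
PU: pen up
PD: pen down
FD 1.9: (5,-9) -> (5,-10.9) [heading=270, draw]
REPEAT 5 [
  -- iteration 1/5 --
  LT 270: heading 270 -> 180
  FD 2.8: (5,-10.9) -> (2.2,-10.9) [heading=180, draw]
  FD 12.1: (2.2,-10.9) -> (-9.9,-10.9) [heading=180, draw]
  -- iteration 2/5 --
  LT 270: heading 180 -> 90
  FD 2.8: (-9.9,-10.9) -> (-9.9,-8.1) [heading=90, draw]
  FD 12.1: (-9.9,-8.1) -> (-9.9,4) [heading=90, draw]
  -- iteration 3/5 --
  LT 270: heading 90 -> 0
  FD 2.8: (-9.9,4) -> (-7.1,4) [heading=0, draw]
  FD 12.1: (-7.1,4) -> (5,4) [heading=0, draw]
  -- iteration 4/5 --
  LT 270: heading 0 -> 270
  FD 2.8: (5,4) -> (5,1.2) [heading=270, draw]
  FD 12.1: (5,1.2) -> (5,-10.9) [heading=270, draw]
  -- iteration 5/5 --
  LT 270: heading 270 -> 180
  FD 2.8: (5,-10.9) -> (2.2,-10.9) [heading=180, draw]
  FD 12.1: (2.2,-10.9) -> (-9.9,-10.9) [heading=180, draw]
]
LT 90: heading 180 -> 270
RT 298: heading 270 -> 332
FD 5.7: (-9.9,-10.9) -> (-4.867,-13.576) [heading=332, draw]
RT 180: heading 332 -> 152
Final: pos=(-4.867,-13.576), heading=152, 12 segment(s) drawn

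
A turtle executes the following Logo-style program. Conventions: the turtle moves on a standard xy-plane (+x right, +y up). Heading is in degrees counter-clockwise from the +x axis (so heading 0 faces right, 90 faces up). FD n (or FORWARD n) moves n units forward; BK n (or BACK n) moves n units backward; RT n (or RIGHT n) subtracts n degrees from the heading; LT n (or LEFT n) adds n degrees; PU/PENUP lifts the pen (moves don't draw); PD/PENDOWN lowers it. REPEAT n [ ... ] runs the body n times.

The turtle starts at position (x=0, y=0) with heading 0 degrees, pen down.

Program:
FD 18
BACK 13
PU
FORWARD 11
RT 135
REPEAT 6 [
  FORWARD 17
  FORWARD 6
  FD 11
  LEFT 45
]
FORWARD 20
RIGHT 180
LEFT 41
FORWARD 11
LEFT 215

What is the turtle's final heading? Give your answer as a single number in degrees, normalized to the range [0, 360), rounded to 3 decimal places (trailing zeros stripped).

Executing turtle program step by step:
Start: pos=(0,0), heading=0, pen down
FD 18: (0,0) -> (18,0) [heading=0, draw]
BK 13: (18,0) -> (5,0) [heading=0, draw]
PU: pen up
FD 11: (5,0) -> (16,0) [heading=0, move]
RT 135: heading 0 -> 225
REPEAT 6 [
  -- iteration 1/6 --
  FD 17: (16,0) -> (3.979,-12.021) [heading=225, move]
  FD 6: (3.979,-12.021) -> (-0.263,-16.263) [heading=225, move]
  FD 11: (-0.263,-16.263) -> (-8.042,-24.042) [heading=225, move]
  LT 45: heading 225 -> 270
  -- iteration 2/6 --
  FD 17: (-8.042,-24.042) -> (-8.042,-41.042) [heading=270, move]
  FD 6: (-8.042,-41.042) -> (-8.042,-47.042) [heading=270, move]
  FD 11: (-8.042,-47.042) -> (-8.042,-58.042) [heading=270, move]
  LT 45: heading 270 -> 315
  -- iteration 3/6 --
  FD 17: (-8.042,-58.042) -> (3.979,-70.062) [heading=315, move]
  FD 6: (3.979,-70.062) -> (8.222,-74.305) [heading=315, move]
  FD 11: (8.222,-74.305) -> (16,-82.083) [heading=315, move]
  LT 45: heading 315 -> 0
  -- iteration 4/6 --
  FD 17: (16,-82.083) -> (33,-82.083) [heading=0, move]
  FD 6: (33,-82.083) -> (39,-82.083) [heading=0, move]
  FD 11: (39,-82.083) -> (50,-82.083) [heading=0, move]
  LT 45: heading 0 -> 45
  -- iteration 5/6 --
  FD 17: (50,-82.083) -> (62.021,-70.062) [heading=45, move]
  FD 6: (62.021,-70.062) -> (66.263,-65.82) [heading=45, move]
  FD 11: (66.263,-65.82) -> (74.042,-58.042) [heading=45, move]
  LT 45: heading 45 -> 90
  -- iteration 6/6 --
  FD 17: (74.042,-58.042) -> (74.042,-41.042) [heading=90, move]
  FD 6: (74.042,-41.042) -> (74.042,-35.042) [heading=90, move]
  FD 11: (74.042,-35.042) -> (74.042,-24.042) [heading=90, move]
  LT 45: heading 90 -> 135
]
FD 20: (74.042,-24.042) -> (59.899,-9.899) [heading=135, move]
RT 180: heading 135 -> 315
LT 41: heading 315 -> 356
FD 11: (59.899,-9.899) -> (70.873,-10.667) [heading=356, move]
LT 215: heading 356 -> 211
Final: pos=(70.873,-10.667), heading=211, 2 segment(s) drawn

Answer: 211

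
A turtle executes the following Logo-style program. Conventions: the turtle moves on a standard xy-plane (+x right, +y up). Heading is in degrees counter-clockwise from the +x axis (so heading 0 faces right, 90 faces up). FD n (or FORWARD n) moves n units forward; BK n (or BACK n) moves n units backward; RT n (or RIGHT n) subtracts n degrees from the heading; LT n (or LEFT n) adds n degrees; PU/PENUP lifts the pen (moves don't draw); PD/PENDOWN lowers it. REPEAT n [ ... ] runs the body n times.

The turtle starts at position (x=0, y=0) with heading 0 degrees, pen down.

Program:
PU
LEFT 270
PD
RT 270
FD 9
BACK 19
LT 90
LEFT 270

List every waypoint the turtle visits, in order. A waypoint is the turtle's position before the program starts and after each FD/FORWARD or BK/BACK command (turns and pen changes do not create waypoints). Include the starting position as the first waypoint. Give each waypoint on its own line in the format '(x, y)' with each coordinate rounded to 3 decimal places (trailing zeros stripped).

Answer: (0, 0)
(9, 0)
(-10, 0)

Derivation:
Executing turtle program step by step:
Start: pos=(0,0), heading=0, pen down
PU: pen up
LT 270: heading 0 -> 270
PD: pen down
RT 270: heading 270 -> 0
FD 9: (0,0) -> (9,0) [heading=0, draw]
BK 19: (9,0) -> (-10,0) [heading=0, draw]
LT 90: heading 0 -> 90
LT 270: heading 90 -> 0
Final: pos=(-10,0), heading=0, 2 segment(s) drawn
Waypoints (3 total):
(0, 0)
(9, 0)
(-10, 0)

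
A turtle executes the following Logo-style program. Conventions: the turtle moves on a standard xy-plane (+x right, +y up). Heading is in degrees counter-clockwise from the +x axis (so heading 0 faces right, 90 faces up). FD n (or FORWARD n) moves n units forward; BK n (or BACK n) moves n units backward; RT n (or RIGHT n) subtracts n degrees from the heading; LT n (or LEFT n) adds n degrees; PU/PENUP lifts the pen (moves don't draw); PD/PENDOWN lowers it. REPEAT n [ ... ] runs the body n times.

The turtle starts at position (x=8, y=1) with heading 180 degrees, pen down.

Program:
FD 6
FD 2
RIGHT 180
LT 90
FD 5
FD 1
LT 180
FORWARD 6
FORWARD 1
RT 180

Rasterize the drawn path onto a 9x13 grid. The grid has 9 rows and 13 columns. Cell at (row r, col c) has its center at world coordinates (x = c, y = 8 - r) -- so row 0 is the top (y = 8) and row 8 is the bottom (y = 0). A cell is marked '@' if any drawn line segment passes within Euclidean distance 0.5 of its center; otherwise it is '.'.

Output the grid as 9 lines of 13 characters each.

Segment 0: (8,1) -> (2,1)
Segment 1: (2,1) -> (0,1)
Segment 2: (0,1) -> (0,6)
Segment 3: (0,6) -> (0,7)
Segment 4: (0,7) -> (-0,1)
Segment 5: (-0,1) -> (-0,0)

Answer: .............
@............
@............
@............
@............
@............
@............
@@@@@@@@@....
@............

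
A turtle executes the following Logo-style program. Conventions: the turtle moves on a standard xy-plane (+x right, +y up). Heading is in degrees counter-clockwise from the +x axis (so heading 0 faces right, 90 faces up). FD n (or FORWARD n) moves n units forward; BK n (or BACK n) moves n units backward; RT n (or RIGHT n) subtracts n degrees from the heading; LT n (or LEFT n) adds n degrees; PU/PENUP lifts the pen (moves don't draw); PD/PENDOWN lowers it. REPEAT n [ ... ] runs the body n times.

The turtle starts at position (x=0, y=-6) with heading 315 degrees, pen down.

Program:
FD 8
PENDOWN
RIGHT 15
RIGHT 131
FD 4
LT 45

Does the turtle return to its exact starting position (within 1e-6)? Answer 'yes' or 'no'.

Answer: no

Derivation:
Executing turtle program step by step:
Start: pos=(0,-6), heading=315, pen down
FD 8: (0,-6) -> (5.657,-11.657) [heading=315, draw]
PD: pen down
RT 15: heading 315 -> 300
RT 131: heading 300 -> 169
FD 4: (5.657,-11.657) -> (1.73,-10.894) [heading=169, draw]
LT 45: heading 169 -> 214
Final: pos=(1.73,-10.894), heading=214, 2 segment(s) drawn

Start position: (0, -6)
Final position: (1.73, -10.894)
Distance = 5.191; >= 1e-6 -> NOT closed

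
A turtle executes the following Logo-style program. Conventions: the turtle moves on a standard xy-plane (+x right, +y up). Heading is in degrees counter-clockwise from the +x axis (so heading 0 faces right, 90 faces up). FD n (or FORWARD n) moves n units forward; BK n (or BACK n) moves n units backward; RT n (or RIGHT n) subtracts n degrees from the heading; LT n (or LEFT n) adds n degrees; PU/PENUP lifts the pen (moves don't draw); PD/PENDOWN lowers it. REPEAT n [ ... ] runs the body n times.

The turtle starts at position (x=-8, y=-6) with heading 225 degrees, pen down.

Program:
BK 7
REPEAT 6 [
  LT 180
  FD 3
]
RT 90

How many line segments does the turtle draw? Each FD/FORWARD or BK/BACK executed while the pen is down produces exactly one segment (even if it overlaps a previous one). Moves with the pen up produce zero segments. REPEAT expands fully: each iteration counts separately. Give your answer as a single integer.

Executing turtle program step by step:
Start: pos=(-8,-6), heading=225, pen down
BK 7: (-8,-6) -> (-3.05,-1.05) [heading=225, draw]
REPEAT 6 [
  -- iteration 1/6 --
  LT 180: heading 225 -> 45
  FD 3: (-3.05,-1.05) -> (-0.929,1.071) [heading=45, draw]
  -- iteration 2/6 --
  LT 180: heading 45 -> 225
  FD 3: (-0.929,1.071) -> (-3.05,-1.05) [heading=225, draw]
  -- iteration 3/6 --
  LT 180: heading 225 -> 45
  FD 3: (-3.05,-1.05) -> (-0.929,1.071) [heading=45, draw]
  -- iteration 4/6 --
  LT 180: heading 45 -> 225
  FD 3: (-0.929,1.071) -> (-3.05,-1.05) [heading=225, draw]
  -- iteration 5/6 --
  LT 180: heading 225 -> 45
  FD 3: (-3.05,-1.05) -> (-0.929,1.071) [heading=45, draw]
  -- iteration 6/6 --
  LT 180: heading 45 -> 225
  FD 3: (-0.929,1.071) -> (-3.05,-1.05) [heading=225, draw]
]
RT 90: heading 225 -> 135
Final: pos=(-3.05,-1.05), heading=135, 7 segment(s) drawn
Segments drawn: 7

Answer: 7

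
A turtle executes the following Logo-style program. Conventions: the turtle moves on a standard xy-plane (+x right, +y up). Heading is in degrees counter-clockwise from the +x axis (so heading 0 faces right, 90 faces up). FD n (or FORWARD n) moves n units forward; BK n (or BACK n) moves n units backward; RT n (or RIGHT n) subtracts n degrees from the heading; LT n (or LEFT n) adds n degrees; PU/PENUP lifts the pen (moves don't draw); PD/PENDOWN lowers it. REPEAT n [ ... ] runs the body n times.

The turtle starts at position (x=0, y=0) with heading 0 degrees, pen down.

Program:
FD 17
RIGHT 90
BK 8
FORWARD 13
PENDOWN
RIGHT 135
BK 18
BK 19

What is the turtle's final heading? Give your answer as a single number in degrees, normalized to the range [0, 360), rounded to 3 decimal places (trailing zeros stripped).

Executing turtle program step by step:
Start: pos=(0,0), heading=0, pen down
FD 17: (0,0) -> (17,0) [heading=0, draw]
RT 90: heading 0 -> 270
BK 8: (17,0) -> (17,8) [heading=270, draw]
FD 13: (17,8) -> (17,-5) [heading=270, draw]
PD: pen down
RT 135: heading 270 -> 135
BK 18: (17,-5) -> (29.728,-17.728) [heading=135, draw]
BK 19: (29.728,-17.728) -> (43.163,-31.163) [heading=135, draw]
Final: pos=(43.163,-31.163), heading=135, 5 segment(s) drawn

Answer: 135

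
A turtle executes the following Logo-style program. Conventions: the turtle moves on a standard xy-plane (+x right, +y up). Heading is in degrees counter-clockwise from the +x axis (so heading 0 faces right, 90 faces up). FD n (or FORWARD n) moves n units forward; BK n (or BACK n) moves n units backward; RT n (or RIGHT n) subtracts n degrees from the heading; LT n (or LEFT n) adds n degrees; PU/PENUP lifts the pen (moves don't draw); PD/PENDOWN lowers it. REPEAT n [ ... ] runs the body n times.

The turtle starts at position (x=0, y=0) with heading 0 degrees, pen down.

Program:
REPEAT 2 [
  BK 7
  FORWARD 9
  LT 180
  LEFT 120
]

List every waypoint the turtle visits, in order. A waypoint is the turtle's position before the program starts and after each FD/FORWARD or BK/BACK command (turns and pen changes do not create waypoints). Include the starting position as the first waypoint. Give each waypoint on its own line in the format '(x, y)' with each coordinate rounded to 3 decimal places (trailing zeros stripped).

Answer: (0, 0)
(-7, 0)
(2, 0)
(-1.5, 6.062)
(3, -1.732)

Derivation:
Executing turtle program step by step:
Start: pos=(0,0), heading=0, pen down
REPEAT 2 [
  -- iteration 1/2 --
  BK 7: (0,0) -> (-7,0) [heading=0, draw]
  FD 9: (-7,0) -> (2,0) [heading=0, draw]
  LT 180: heading 0 -> 180
  LT 120: heading 180 -> 300
  -- iteration 2/2 --
  BK 7: (2,0) -> (-1.5,6.062) [heading=300, draw]
  FD 9: (-1.5,6.062) -> (3,-1.732) [heading=300, draw]
  LT 180: heading 300 -> 120
  LT 120: heading 120 -> 240
]
Final: pos=(3,-1.732), heading=240, 4 segment(s) drawn
Waypoints (5 total):
(0, 0)
(-7, 0)
(2, 0)
(-1.5, 6.062)
(3, -1.732)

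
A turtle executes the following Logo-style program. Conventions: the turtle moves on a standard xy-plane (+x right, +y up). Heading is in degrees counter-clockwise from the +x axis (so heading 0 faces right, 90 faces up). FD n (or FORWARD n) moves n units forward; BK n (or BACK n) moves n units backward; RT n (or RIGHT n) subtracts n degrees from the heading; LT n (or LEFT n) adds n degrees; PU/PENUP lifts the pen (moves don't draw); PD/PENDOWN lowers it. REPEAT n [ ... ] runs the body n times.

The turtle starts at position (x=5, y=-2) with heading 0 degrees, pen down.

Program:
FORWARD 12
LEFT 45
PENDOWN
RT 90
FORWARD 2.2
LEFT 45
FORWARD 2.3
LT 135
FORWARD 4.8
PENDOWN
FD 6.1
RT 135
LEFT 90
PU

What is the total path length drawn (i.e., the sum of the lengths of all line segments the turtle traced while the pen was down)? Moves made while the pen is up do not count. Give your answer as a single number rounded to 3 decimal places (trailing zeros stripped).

Executing turtle program step by step:
Start: pos=(5,-2), heading=0, pen down
FD 12: (5,-2) -> (17,-2) [heading=0, draw]
LT 45: heading 0 -> 45
PD: pen down
RT 90: heading 45 -> 315
FD 2.2: (17,-2) -> (18.556,-3.556) [heading=315, draw]
LT 45: heading 315 -> 0
FD 2.3: (18.556,-3.556) -> (20.856,-3.556) [heading=0, draw]
LT 135: heading 0 -> 135
FD 4.8: (20.856,-3.556) -> (17.462,-0.162) [heading=135, draw]
PD: pen down
FD 6.1: (17.462,-0.162) -> (13.148,4.152) [heading=135, draw]
RT 135: heading 135 -> 0
LT 90: heading 0 -> 90
PU: pen up
Final: pos=(13.148,4.152), heading=90, 5 segment(s) drawn

Segment lengths:
  seg 1: (5,-2) -> (17,-2), length = 12
  seg 2: (17,-2) -> (18.556,-3.556), length = 2.2
  seg 3: (18.556,-3.556) -> (20.856,-3.556), length = 2.3
  seg 4: (20.856,-3.556) -> (17.462,-0.162), length = 4.8
  seg 5: (17.462,-0.162) -> (13.148,4.152), length = 6.1
Total = 27.4

Answer: 27.4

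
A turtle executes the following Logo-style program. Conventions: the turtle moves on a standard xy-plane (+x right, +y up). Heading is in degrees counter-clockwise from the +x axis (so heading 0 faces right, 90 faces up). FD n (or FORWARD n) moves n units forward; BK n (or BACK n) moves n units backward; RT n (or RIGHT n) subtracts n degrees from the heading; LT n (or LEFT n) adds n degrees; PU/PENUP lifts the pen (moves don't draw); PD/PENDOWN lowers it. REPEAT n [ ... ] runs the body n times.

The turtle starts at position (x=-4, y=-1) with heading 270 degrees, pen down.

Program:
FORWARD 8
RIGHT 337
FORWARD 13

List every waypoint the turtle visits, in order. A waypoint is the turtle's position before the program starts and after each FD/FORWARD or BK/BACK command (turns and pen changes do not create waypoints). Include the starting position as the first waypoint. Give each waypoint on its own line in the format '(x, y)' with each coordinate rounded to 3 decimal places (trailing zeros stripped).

Answer: (-4, -1)
(-4, -9)
(1.08, -20.967)

Derivation:
Executing turtle program step by step:
Start: pos=(-4,-1), heading=270, pen down
FD 8: (-4,-1) -> (-4,-9) [heading=270, draw]
RT 337: heading 270 -> 293
FD 13: (-4,-9) -> (1.08,-20.967) [heading=293, draw]
Final: pos=(1.08,-20.967), heading=293, 2 segment(s) drawn
Waypoints (3 total):
(-4, -1)
(-4, -9)
(1.08, -20.967)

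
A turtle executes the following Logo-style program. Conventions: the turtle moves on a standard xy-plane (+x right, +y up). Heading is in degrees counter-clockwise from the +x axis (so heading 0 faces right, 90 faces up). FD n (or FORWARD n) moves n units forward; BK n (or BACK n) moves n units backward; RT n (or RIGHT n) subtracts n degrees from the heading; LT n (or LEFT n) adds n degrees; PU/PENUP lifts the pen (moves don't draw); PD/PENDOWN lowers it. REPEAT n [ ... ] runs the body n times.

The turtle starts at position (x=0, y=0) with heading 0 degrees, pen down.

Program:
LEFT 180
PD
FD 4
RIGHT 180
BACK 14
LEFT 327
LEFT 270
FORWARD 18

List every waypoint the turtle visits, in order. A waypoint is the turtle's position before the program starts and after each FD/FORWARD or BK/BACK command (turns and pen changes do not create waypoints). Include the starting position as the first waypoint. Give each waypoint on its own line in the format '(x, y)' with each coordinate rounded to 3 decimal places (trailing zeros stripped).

Executing turtle program step by step:
Start: pos=(0,0), heading=0, pen down
LT 180: heading 0 -> 180
PD: pen down
FD 4: (0,0) -> (-4,0) [heading=180, draw]
RT 180: heading 180 -> 0
BK 14: (-4,0) -> (-18,0) [heading=0, draw]
LT 327: heading 0 -> 327
LT 270: heading 327 -> 237
FD 18: (-18,0) -> (-27.804,-15.096) [heading=237, draw]
Final: pos=(-27.804,-15.096), heading=237, 3 segment(s) drawn
Waypoints (4 total):
(0, 0)
(-4, 0)
(-18, 0)
(-27.804, -15.096)

Answer: (0, 0)
(-4, 0)
(-18, 0)
(-27.804, -15.096)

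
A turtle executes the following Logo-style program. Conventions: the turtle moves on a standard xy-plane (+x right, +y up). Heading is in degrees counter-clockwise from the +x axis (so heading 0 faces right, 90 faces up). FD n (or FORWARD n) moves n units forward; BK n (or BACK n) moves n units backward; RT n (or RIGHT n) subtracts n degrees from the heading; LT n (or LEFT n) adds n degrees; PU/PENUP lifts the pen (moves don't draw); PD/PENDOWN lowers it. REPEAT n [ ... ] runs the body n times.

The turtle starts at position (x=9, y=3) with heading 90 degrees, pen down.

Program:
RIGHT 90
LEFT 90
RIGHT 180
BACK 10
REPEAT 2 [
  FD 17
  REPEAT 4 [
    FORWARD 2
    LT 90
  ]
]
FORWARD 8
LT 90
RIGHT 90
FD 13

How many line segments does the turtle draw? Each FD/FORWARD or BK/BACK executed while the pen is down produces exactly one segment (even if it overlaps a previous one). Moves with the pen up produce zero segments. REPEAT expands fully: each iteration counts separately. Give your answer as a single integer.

Answer: 13

Derivation:
Executing turtle program step by step:
Start: pos=(9,3), heading=90, pen down
RT 90: heading 90 -> 0
LT 90: heading 0 -> 90
RT 180: heading 90 -> 270
BK 10: (9,3) -> (9,13) [heading=270, draw]
REPEAT 2 [
  -- iteration 1/2 --
  FD 17: (9,13) -> (9,-4) [heading=270, draw]
  REPEAT 4 [
    -- iteration 1/4 --
    FD 2: (9,-4) -> (9,-6) [heading=270, draw]
    LT 90: heading 270 -> 0
    -- iteration 2/4 --
    FD 2: (9,-6) -> (11,-6) [heading=0, draw]
    LT 90: heading 0 -> 90
    -- iteration 3/4 --
    FD 2: (11,-6) -> (11,-4) [heading=90, draw]
    LT 90: heading 90 -> 180
    -- iteration 4/4 --
    FD 2: (11,-4) -> (9,-4) [heading=180, draw]
    LT 90: heading 180 -> 270
  ]
  -- iteration 2/2 --
  FD 17: (9,-4) -> (9,-21) [heading=270, draw]
  REPEAT 4 [
    -- iteration 1/4 --
    FD 2: (9,-21) -> (9,-23) [heading=270, draw]
    LT 90: heading 270 -> 0
    -- iteration 2/4 --
    FD 2: (9,-23) -> (11,-23) [heading=0, draw]
    LT 90: heading 0 -> 90
    -- iteration 3/4 --
    FD 2: (11,-23) -> (11,-21) [heading=90, draw]
    LT 90: heading 90 -> 180
    -- iteration 4/4 --
    FD 2: (11,-21) -> (9,-21) [heading=180, draw]
    LT 90: heading 180 -> 270
  ]
]
FD 8: (9,-21) -> (9,-29) [heading=270, draw]
LT 90: heading 270 -> 0
RT 90: heading 0 -> 270
FD 13: (9,-29) -> (9,-42) [heading=270, draw]
Final: pos=(9,-42), heading=270, 13 segment(s) drawn
Segments drawn: 13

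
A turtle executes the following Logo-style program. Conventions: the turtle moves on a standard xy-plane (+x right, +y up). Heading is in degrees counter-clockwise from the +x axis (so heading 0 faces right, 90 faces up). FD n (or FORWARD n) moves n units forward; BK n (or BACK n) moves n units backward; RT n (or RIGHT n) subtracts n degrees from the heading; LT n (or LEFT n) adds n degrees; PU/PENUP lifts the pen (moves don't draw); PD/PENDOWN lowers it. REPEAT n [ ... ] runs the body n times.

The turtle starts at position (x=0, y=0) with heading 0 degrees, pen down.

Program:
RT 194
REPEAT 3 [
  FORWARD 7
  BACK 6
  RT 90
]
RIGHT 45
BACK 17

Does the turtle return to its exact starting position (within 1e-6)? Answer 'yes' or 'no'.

Executing turtle program step by step:
Start: pos=(0,0), heading=0, pen down
RT 194: heading 0 -> 166
REPEAT 3 [
  -- iteration 1/3 --
  FD 7: (0,0) -> (-6.792,1.693) [heading=166, draw]
  BK 6: (-6.792,1.693) -> (-0.97,0.242) [heading=166, draw]
  RT 90: heading 166 -> 76
  -- iteration 2/3 --
  FD 7: (-0.97,0.242) -> (0.723,7.034) [heading=76, draw]
  BK 6: (0.723,7.034) -> (-0.728,1.212) [heading=76, draw]
  RT 90: heading 76 -> 346
  -- iteration 3/3 --
  FD 7: (-0.728,1.212) -> (6.064,-0.481) [heading=346, draw]
  BK 6: (6.064,-0.481) -> (0.242,0.97) [heading=346, draw]
  RT 90: heading 346 -> 256
]
RT 45: heading 256 -> 211
BK 17: (0.242,0.97) -> (14.814,9.726) [heading=211, draw]
Final: pos=(14.814,9.726), heading=211, 7 segment(s) drawn

Start position: (0, 0)
Final position: (14.814, 9.726)
Distance = 17.721; >= 1e-6 -> NOT closed

Answer: no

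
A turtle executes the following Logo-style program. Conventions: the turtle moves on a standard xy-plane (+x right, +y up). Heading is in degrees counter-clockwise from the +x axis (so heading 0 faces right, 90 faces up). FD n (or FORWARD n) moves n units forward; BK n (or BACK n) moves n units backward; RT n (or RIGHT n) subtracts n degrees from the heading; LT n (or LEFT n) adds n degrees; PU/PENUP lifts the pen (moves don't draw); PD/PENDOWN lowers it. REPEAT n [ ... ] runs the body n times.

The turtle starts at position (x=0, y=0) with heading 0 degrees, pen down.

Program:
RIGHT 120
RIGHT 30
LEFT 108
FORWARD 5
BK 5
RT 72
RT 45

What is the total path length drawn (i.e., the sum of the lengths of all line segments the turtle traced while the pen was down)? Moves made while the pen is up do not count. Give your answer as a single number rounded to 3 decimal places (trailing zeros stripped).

Answer: 10

Derivation:
Executing turtle program step by step:
Start: pos=(0,0), heading=0, pen down
RT 120: heading 0 -> 240
RT 30: heading 240 -> 210
LT 108: heading 210 -> 318
FD 5: (0,0) -> (3.716,-3.346) [heading=318, draw]
BK 5: (3.716,-3.346) -> (0,0) [heading=318, draw]
RT 72: heading 318 -> 246
RT 45: heading 246 -> 201
Final: pos=(0,0), heading=201, 2 segment(s) drawn

Segment lengths:
  seg 1: (0,0) -> (3.716,-3.346), length = 5
  seg 2: (3.716,-3.346) -> (0,0), length = 5
Total = 10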